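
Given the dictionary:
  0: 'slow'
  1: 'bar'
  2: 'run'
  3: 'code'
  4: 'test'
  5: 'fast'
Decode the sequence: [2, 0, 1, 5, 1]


Look up each index in the dictionary:
  2 -> 'run'
  0 -> 'slow'
  1 -> 'bar'
  5 -> 'fast'
  1 -> 'bar'

Decoded: "run slow bar fast bar"


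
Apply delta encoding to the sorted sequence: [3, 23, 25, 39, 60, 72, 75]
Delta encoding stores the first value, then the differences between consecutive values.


First value: 3
Deltas:
  23 - 3 = 20
  25 - 23 = 2
  39 - 25 = 14
  60 - 39 = 21
  72 - 60 = 12
  75 - 72 = 3


Delta encoded: [3, 20, 2, 14, 21, 12, 3]


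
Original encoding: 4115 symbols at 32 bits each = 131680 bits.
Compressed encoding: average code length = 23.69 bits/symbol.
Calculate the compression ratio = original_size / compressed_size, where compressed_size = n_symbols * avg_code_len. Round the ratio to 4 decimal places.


original_size = n_symbols * orig_bits = 4115 * 32 = 131680 bits
compressed_size = n_symbols * avg_code_len = 4115 * 23.69 = 97484.35 bits
ratio = original_size / compressed_size = 131680 / 97484.35 = 1.3508

Compression ratio = 1.3508


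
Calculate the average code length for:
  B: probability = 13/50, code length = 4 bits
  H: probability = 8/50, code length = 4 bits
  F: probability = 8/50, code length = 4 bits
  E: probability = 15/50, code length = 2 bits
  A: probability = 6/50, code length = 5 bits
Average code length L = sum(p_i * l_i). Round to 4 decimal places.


Weighted contributions p_i * l_i:
  B: (13/50) * 4 = 52/50
  H: (8/50) * 4 = 32/50
  F: (8/50) * 4 = 32/50
  E: (15/50) * 2 = 30/50
  A: (6/50) * 5 = 30/50
Sum = (52 + 32 + 32 + 30 + 30)/50 = 176/50

L = 176/50 = 3.5200 bits/symbol


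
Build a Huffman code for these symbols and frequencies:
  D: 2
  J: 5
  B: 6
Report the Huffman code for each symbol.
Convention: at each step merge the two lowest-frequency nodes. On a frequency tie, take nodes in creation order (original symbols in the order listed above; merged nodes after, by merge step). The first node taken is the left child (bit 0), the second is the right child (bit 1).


Huffman tree construction:
Step 1: Merge D(2) + J(5) = 7
Step 2: Merge B(6) + (D+J)(7) = 13
Read each symbol's code off the tree from the root (left child = 0, right child = 1).

Codes:
  D: 10 (length 2)
  J: 11 (length 2)
  B: 0 (length 1)
Average code length: 20/13 = 1.5385 bits/symbol


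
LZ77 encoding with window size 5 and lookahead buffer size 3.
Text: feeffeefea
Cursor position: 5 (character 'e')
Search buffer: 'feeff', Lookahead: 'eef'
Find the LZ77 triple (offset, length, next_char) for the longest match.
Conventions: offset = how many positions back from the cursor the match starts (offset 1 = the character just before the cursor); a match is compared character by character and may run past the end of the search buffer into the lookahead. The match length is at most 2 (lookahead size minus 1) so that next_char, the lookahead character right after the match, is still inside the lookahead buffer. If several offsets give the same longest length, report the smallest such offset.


Try each offset into the search buffer:
  offset=1 (pos 4, char 'f'): match length 0
  offset=2 (pos 3, char 'f'): match length 0
  offset=3 (pos 2, char 'e'): match length 1
  offset=4 (pos 1, char 'e'): match length 2
  offset=5 (pos 0, char 'f'): match length 0
Longest match has length 2 at offset 4.
next_char = character at position 5 + 2 = 7 -> 'f'

Best match: offset=4, length=2 (matching 'ee' starting at position 1)
LZ77 triple: (4, 2, 'f')


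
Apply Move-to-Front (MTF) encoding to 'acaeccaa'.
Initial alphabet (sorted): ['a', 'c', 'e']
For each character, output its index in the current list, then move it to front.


MTF encoding:
'a': index 0 in ['a', 'c', 'e'] -> ['a', 'c', 'e']
'c': index 1 in ['a', 'c', 'e'] -> ['c', 'a', 'e']
'a': index 1 in ['c', 'a', 'e'] -> ['a', 'c', 'e']
'e': index 2 in ['a', 'c', 'e'] -> ['e', 'a', 'c']
'c': index 2 in ['e', 'a', 'c'] -> ['c', 'e', 'a']
'c': index 0 in ['c', 'e', 'a'] -> ['c', 'e', 'a']
'a': index 2 in ['c', 'e', 'a'] -> ['a', 'c', 'e']
'a': index 0 in ['a', 'c', 'e'] -> ['a', 'c', 'e']


Output: [0, 1, 1, 2, 2, 0, 2, 0]


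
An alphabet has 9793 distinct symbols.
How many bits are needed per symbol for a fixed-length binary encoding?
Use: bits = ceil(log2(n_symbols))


log2(9793) = 13.2575
Bracket: 2^13 = 8192 < 9793 <= 2^14 = 16384
So ceil(log2(9793)) = 14

bits = ceil(log2(9793)) = ceil(13.2575) = 14 bits


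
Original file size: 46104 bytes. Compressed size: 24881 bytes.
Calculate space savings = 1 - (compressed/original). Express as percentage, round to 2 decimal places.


ratio = compressed/original = 24881/46104 = 0.539671
savings = 1 - ratio = 1 - 0.539671 = 0.460329
as a percentage: 0.460329 * 100 = 46.03%

Space savings = 1 - 24881/46104 = 46.03%


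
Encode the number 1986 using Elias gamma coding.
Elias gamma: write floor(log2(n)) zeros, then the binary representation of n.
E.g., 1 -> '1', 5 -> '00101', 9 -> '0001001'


num_bits = floor(log2(1986)) + 1 = 11
leading_zeros = num_bits - 1 = 10
binary(1986) = 11111000010

Elias gamma(1986) = '0000000000' + '11111000010' = 000000000011111000010 (21 bits)


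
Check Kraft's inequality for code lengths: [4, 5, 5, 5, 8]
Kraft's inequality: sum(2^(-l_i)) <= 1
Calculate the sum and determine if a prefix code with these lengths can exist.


Sum = 2^(-4) + 2^(-5) + 2^(-5) + 2^(-5) + 2^(-8)
    = 0.0625 + 0.03125 + 0.03125 + 0.03125 + 0.00390625
    = 41/256 = 0.16015625
Since 0.16015625 <= 1, Kraft's inequality IS satisfied.
A prefix code with these lengths CAN exist.

Kraft sum = 0.16015625. Satisfied.


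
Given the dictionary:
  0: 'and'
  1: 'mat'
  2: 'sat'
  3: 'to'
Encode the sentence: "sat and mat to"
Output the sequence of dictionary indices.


Look up each word in the dictionary:
  'sat' -> 2
  'and' -> 0
  'mat' -> 1
  'to' -> 3

Encoded: [2, 0, 1, 3]


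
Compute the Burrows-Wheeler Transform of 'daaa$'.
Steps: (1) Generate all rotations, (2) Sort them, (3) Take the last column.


Rotations (sorted):
  0: $daaa -> last char: a
  1: a$daa -> last char: a
  2: aa$da -> last char: a
  3: aaa$d -> last char: d
  4: daaa$ -> last char: $


BWT = aaad$


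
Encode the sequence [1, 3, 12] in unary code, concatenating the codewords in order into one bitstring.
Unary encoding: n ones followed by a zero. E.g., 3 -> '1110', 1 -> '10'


Encode each number as n ones followed by a terminating 0:
  1 -> 10 (2 bits)
  3 -> 1110 (4 bits)
  12 -> 1111111111110 (13 bits)
Total length = 2 + 4 + 13 = 19 bits.

Unary([1, 3, 12]) = 1011101111111111110 (19 bits)


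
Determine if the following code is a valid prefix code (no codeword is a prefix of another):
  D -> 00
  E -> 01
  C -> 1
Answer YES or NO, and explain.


Checking each pair (does one codeword prefix another?):
  D='00' vs E='01': no prefix
  D='00' vs C='1': no prefix
  E='01' vs D='00': no prefix
  E='01' vs C='1': no prefix
  C='1' vs D='00': no prefix
  C='1' vs E='01': no prefix
No violation found over all pairs.

YES -- this is a valid prefix code. No codeword is a prefix of any other codeword.


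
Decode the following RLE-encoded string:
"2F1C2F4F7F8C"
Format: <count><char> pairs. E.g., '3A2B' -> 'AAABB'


Expanding each <count><char> pair:
  2F -> 'FF'
  1C -> 'C'
  2F -> 'FF'
  4F -> 'FFFF'
  7F -> 'FFFFFFF'
  8C -> 'CCCCCCCC'

Decoded = FFCFFFFFFFFFFFFFCCCCCCCC


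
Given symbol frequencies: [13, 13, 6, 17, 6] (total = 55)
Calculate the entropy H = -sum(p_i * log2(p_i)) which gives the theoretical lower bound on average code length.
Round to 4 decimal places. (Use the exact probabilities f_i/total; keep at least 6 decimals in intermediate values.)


Per-symbol terms -p_i * log2(p_i) with p_i = f_i/55:
  p = 13/55 = 0.236364: log2(p) = -2.080920, -p*log2(p) = 0.491854
  p = 13/55 = 0.236364: log2(p) = -2.080920, -p*log2(p) = 0.491854
  p = 6/55 = 0.109091: log2(p) = -3.196397, -p*log2(p) = 0.348698
  p = 17/55 = 0.309091: log2(p) = -1.693897, -p*log2(p) = 0.523568
  p = 6/55 = 0.109091: log2(p) = -3.196397, -p*log2(p) = 0.348698
H = 0.491854 + 0.491854 + 0.348698 + 0.523568 + 0.348698 = 2.204672

H = 2.2047 bits/symbol


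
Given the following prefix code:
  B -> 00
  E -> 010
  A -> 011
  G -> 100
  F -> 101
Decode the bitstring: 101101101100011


Decoding step by step:
Bits 101 -> F
Bits 101 -> F
Bits 101 -> F
Bits 100 -> G
Bits 011 -> A


Decoded message: FFFGA


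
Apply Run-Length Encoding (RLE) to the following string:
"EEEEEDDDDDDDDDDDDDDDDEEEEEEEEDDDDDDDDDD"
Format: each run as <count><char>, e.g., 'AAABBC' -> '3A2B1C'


Scanning runs left to right:
  i=0: run of 'E' x 5 -> '5E'
  i=5: run of 'D' x 16 -> '16D'
  i=21: run of 'E' x 8 -> '8E'
  i=29: run of 'D' x 10 -> '10D'

RLE = 5E16D8E10D


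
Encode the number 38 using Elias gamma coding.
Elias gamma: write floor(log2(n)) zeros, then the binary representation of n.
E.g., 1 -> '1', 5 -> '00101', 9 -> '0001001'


num_bits = floor(log2(38)) + 1 = 6
leading_zeros = num_bits - 1 = 5
binary(38) = 100110

Elias gamma(38) = '00000' + '100110' = 00000100110 (11 bits)


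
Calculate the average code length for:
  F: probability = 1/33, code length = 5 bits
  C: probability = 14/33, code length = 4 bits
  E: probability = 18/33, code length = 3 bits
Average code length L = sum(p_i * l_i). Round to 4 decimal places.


Weighted contributions p_i * l_i:
  F: (1/33) * 5 = 5/33
  C: (14/33) * 4 = 56/33
  E: (18/33) * 3 = 54/33
Sum = (5 + 56 + 54)/33 = 115/33

L = 115/33 = 3.4848 bits/symbol


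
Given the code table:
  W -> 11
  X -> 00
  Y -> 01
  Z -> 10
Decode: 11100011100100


Decoding:
11 -> W
10 -> Z
00 -> X
11 -> W
10 -> Z
01 -> Y
00 -> X


Result: WZXWZYX


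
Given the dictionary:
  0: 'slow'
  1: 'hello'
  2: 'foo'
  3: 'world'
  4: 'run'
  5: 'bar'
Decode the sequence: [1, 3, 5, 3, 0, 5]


Look up each index in the dictionary:
  1 -> 'hello'
  3 -> 'world'
  5 -> 'bar'
  3 -> 'world'
  0 -> 'slow'
  5 -> 'bar'

Decoded: "hello world bar world slow bar"


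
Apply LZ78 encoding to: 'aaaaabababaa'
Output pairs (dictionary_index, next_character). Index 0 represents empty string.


LZ78 encoding steps:
Dictionary: {0: ''}
Step 1: w='' (idx 0), next='a' -> output (0, 'a'), add 'a' as idx 1
Step 2: w='a' (idx 1), next='a' -> output (1, 'a'), add 'aa' as idx 2
Step 3: w='aa' (idx 2), next='b' -> output (2, 'b'), add 'aab' as idx 3
Step 4: w='a' (idx 1), next='b' -> output (1, 'b'), add 'ab' as idx 4
Step 5: w='ab' (idx 4), next='a' -> output (4, 'a'), add 'aba' as idx 5
Step 6: w='a' (idx 1), end of input -> output (1, '')


Encoded: [(0, 'a'), (1, 'a'), (2, 'b'), (1, 'b'), (4, 'a'), (1, '')]


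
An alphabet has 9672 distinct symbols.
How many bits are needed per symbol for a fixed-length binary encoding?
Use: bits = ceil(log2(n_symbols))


log2(9672) = 13.2396
Bracket: 2^13 = 8192 < 9672 <= 2^14 = 16384
So ceil(log2(9672)) = 14

bits = ceil(log2(9672)) = ceil(13.2396) = 14 bits


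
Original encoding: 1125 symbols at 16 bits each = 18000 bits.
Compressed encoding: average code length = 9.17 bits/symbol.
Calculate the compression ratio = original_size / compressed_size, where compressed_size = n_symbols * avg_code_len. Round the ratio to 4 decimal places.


original_size = n_symbols * orig_bits = 1125 * 16 = 18000 bits
compressed_size = n_symbols * avg_code_len = 1125 * 9.17 = 10316.25 bits
ratio = original_size / compressed_size = 18000 / 10316.25 = 1.7448

Compression ratio = 1.7448


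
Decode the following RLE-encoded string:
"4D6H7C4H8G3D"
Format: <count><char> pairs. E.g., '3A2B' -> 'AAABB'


Expanding each <count><char> pair:
  4D -> 'DDDD'
  6H -> 'HHHHHH'
  7C -> 'CCCCCCC'
  4H -> 'HHHH'
  8G -> 'GGGGGGGG'
  3D -> 'DDD'

Decoded = DDDDHHHHHHCCCCCCCHHHHGGGGGGGGDDD


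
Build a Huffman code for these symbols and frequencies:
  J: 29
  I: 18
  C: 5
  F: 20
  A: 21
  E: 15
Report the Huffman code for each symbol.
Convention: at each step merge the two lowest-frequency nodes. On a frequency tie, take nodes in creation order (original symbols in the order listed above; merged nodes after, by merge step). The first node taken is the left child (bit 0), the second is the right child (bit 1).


Huffman tree construction:
Step 1: Merge C(5) + E(15) = 20
Step 2: Merge I(18) + F(20) = 38
Step 3: Merge (C+E)(20) + A(21) = 41
Step 4: Merge J(29) + (I+F)(38) = 67
Step 5: Merge ((C+E)+A)(41) + (J+(I+F))(67) = 108
Read each symbol's code off the tree from the root (left child = 0, right child = 1).

Codes:
  J: 10 (length 2)
  I: 110 (length 3)
  C: 000 (length 3)
  F: 111 (length 3)
  A: 01 (length 2)
  E: 001 (length 3)
Average code length: 274/108 = 2.5370 bits/symbol


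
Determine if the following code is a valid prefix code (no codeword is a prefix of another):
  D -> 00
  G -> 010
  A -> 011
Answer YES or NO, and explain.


Checking each pair (does one codeword prefix another?):
  D='00' vs G='010': no prefix
  D='00' vs A='011': no prefix
  G='010' vs D='00': no prefix
  G='010' vs A='011': no prefix
  A='011' vs D='00': no prefix
  A='011' vs G='010': no prefix
No violation found over all pairs.

YES -- this is a valid prefix code. No codeword is a prefix of any other codeword.


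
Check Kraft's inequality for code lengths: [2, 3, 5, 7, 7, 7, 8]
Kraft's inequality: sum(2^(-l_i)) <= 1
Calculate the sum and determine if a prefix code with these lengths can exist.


Sum = 2^(-2) + 2^(-3) + 2^(-5) + 2^(-7) + 2^(-7) + 2^(-7) + 2^(-8)
    = 0.25 + 0.125 + 0.03125 + 0.0078125 + 0.0078125 + 0.0078125 + 0.00390625
    = 111/256 = 0.43359375
Since 0.43359375 <= 1, Kraft's inequality IS satisfied.
A prefix code with these lengths CAN exist.

Kraft sum = 0.43359375. Satisfied.


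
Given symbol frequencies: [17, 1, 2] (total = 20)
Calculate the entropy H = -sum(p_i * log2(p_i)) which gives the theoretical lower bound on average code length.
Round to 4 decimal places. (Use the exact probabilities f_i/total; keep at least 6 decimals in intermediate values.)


Per-symbol terms -p_i * log2(p_i) with p_i = f_i/20:
  p = 17/20 = 0.850000: log2(p) = -0.234465, -p*log2(p) = 0.199295
  p = 1/20 = 0.050000: log2(p) = -4.321928, -p*log2(p) = 0.216096
  p = 2/20 = 0.100000: log2(p) = -3.321928, -p*log2(p) = 0.332193
H = 0.199295 + 0.216096 + 0.332193 = 0.747584

H = 0.7476 bits/symbol


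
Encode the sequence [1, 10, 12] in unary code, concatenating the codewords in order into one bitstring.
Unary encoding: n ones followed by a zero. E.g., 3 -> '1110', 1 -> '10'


Encode each number as n ones followed by a terminating 0:
  1 -> 10 (2 bits)
  10 -> 11111111110 (11 bits)
  12 -> 1111111111110 (13 bits)
Total length = 2 + 11 + 13 = 26 bits.

Unary([1, 10, 12]) = 10111111111101111111111110 (26 bits)


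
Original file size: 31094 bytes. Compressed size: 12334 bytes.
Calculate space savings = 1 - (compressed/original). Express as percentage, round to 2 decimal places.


ratio = compressed/original = 12334/31094 = 0.396668
savings = 1 - ratio = 1 - 0.396668 = 0.603332
as a percentage: 0.603332 * 100 = 60.33%

Space savings = 1 - 12334/31094 = 60.33%


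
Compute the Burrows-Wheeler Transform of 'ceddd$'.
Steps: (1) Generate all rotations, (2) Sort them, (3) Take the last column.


Rotations (sorted):
  0: $ceddd -> last char: d
  1: ceddd$ -> last char: $
  2: d$cedd -> last char: d
  3: dd$ced -> last char: d
  4: ddd$ce -> last char: e
  5: eddd$c -> last char: c


BWT = d$ddec


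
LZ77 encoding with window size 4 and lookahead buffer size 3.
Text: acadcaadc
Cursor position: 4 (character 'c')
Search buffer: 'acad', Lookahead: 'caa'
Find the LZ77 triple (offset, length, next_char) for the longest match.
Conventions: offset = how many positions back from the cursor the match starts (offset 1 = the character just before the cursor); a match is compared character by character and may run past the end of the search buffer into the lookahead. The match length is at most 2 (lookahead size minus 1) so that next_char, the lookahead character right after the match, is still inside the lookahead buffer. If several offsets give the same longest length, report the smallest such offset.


Try each offset into the search buffer:
  offset=1 (pos 3, char 'd'): match length 0
  offset=2 (pos 2, char 'a'): match length 0
  offset=3 (pos 1, char 'c'): match length 2
  offset=4 (pos 0, char 'a'): match length 0
Longest match has length 2 at offset 3.
next_char = character at position 4 + 2 = 6 -> 'a'

Best match: offset=3, length=2 (matching 'ca' starting at position 1)
LZ77 triple: (3, 2, 'a')


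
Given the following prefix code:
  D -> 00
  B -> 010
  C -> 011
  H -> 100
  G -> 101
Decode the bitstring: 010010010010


Decoding step by step:
Bits 010 -> B
Bits 010 -> B
Bits 010 -> B
Bits 010 -> B


Decoded message: BBBB


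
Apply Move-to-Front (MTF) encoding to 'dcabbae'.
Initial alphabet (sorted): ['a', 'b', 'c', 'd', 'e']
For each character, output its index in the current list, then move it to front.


MTF encoding:
'd': index 3 in ['a', 'b', 'c', 'd', 'e'] -> ['d', 'a', 'b', 'c', 'e']
'c': index 3 in ['d', 'a', 'b', 'c', 'e'] -> ['c', 'd', 'a', 'b', 'e']
'a': index 2 in ['c', 'd', 'a', 'b', 'e'] -> ['a', 'c', 'd', 'b', 'e']
'b': index 3 in ['a', 'c', 'd', 'b', 'e'] -> ['b', 'a', 'c', 'd', 'e']
'b': index 0 in ['b', 'a', 'c', 'd', 'e'] -> ['b', 'a', 'c', 'd', 'e']
'a': index 1 in ['b', 'a', 'c', 'd', 'e'] -> ['a', 'b', 'c', 'd', 'e']
'e': index 4 in ['a', 'b', 'c', 'd', 'e'] -> ['e', 'a', 'b', 'c', 'd']


Output: [3, 3, 2, 3, 0, 1, 4]


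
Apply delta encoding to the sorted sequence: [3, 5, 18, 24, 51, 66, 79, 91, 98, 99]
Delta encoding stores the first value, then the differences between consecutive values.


First value: 3
Deltas:
  5 - 3 = 2
  18 - 5 = 13
  24 - 18 = 6
  51 - 24 = 27
  66 - 51 = 15
  79 - 66 = 13
  91 - 79 = 12
  98 - 91 = 7
  99 - 98 = 1


Delta encoded: [3, 2, 13, 6, 27, 15, 13, 12, 7, 1]


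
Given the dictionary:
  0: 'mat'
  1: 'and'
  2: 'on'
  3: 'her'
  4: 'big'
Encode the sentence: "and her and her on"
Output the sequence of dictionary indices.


Look up each word in the dictionary:
  'and' -> 1
  'her' -> 3
  'and' -> 1
  'her' -> 3
  'on' -> 2

Encoded: [1, 3, 1, 3, 2]


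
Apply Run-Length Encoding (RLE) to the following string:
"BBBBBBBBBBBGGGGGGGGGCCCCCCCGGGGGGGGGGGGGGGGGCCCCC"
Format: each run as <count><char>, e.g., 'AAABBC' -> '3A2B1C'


Scanning runs left to right:
  i=0: run of 'B' x 11 -> '11B'
  i=11: run of 'G' x 9 -> '9G'
  i=20: run of 'C' x 7 -> '7C'
  i=27: run of 'G' x 17 -> '17G'
  i=44: run of 'C' x 5 -> '5C'

RLE = 11B9G7C17G5C


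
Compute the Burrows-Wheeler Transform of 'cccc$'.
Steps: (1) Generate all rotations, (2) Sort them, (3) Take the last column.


Rotations (sorted):
  0: $cccc -> last char: c
  1: c$ccc -> last char: c
  2: cc$cc -> last char: c
  3: ccc$c -> last char: c
  4: cccc$ -> last char: $


BWT = cccc$


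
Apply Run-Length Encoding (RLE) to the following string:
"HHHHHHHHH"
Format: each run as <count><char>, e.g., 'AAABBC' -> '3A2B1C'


Scanning runs left to right:
  i=0: run of 'H' x 9 -> '9H'

RLE = 9H


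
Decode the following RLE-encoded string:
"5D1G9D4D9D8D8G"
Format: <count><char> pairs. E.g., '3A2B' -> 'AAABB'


Expanding each <count><char> pair:
  5D -> 'DDDDD'
  1G -> 'G'
  9D -> 'DDDDDDDDD'
  4D -> 'DDDD'
  9D -> 'DDDDDDDDD'
  8D -> 'DDDDDDDD'
  8G -> 'GGGGGGGG'

Decoded = DDDDDGDDDDDDDDDDDDDDDDDDDDDDDDDDDDDDGGGGGGGG


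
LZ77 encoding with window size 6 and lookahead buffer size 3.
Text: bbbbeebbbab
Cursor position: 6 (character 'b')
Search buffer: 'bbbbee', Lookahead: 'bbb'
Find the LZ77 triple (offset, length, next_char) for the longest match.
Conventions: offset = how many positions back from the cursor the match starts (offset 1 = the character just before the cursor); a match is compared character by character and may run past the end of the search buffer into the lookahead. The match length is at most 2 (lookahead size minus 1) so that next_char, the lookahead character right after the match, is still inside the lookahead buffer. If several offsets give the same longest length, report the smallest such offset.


Try each offset into the search buffer:
  offset=1 (pos 5, char 'e'): match length 0
  offset=2 (pos 4, char 'e'): match length 0
  offset=3 (pos 3, char 'b'): match length 1
  offset=4 (pos 2, char 'b'): match length 2
  offset=5 (pos 1, char 'b'): match length 2
  offset=6 (pos 0, char 'b'): match length 2
Longest match has length 2, found at offsets 4, 5, 6; take the smallest, offset 4.
next_char = character at position 6 + 2 = 8 -> 'b'

Best match: offset=4, length=2 (matching 'bb' starting at position 2)
LZ77 triple: (4, 2, 'b')


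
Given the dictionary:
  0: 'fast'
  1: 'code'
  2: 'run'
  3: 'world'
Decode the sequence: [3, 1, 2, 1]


Look up each index in the dictionary:
  3 -> 'world'
  1 -> 'code'
  2 -> 'run'
  1 -> 'code'

Decoded: "world code run code"


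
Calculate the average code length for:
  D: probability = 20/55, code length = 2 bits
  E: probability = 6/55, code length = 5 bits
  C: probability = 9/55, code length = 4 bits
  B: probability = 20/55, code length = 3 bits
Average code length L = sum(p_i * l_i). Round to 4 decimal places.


Weighted contributions p_i * l_i:
  D: (20/55) * 2 = 40/55
  E: (6/55) * 5 = 30/55
  C: (9/55) * 4 = 36/55
  B: (20/55) * 3 = 60/55
Sum = (40 + 30 + 36 + 60)/55 = 166/55

L = 166/55 = 3.0182 bits/symbol


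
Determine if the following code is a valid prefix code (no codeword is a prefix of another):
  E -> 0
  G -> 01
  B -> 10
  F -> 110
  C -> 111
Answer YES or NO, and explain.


Checking each pair (does one codeword prefix another?):
  E='0' vs G='01': prefix -- VIOLATION

NO -- this is NOT a valid prefix code. E (0) is a prefix of G (01).


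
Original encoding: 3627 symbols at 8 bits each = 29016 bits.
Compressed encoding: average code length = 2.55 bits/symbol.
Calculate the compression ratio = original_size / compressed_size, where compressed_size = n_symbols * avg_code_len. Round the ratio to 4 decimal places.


original_size = n_symbols * orig_bits = 3627 * 8 = 29016 bits
compressed_size = n_symbols * avg_code_len = 3627 * 2.55 = 9248.85 bits
ratio = original_size / compressed_size = 29016 / 9248.85 = 3.1373

Compression ratio = 3.1373


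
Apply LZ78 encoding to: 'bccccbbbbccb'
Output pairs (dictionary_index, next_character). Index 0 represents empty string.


LZ78 encoding steps:
Dictionary: {0: ''}
Step 1: w='' (idx 0), next='b' -> output (0, 'b'), add 'b' as idx 1
Step 2: w='' (idx 0), next='c' -> output (0, 'c'), add 'c' as idx 2
Step 3: w='c' (idx 2), next='c' -> output (2, 'c'), add 'cc' as idx 3
Step 4: w='c' (idx 2), next='b' -> output (2, 'b'), add 'cb' as idx 4
Step 5: w='b' (idx 1), next='b' -> output (1, 'b'), add 'bb' as idx 5
Step 6: w='b' (idx 1), next='c' -> output (1, 'c'), add 'bc' as idx 6
Step 7: w='cb' (idx 4), end of input -> output (4, '')


Encoded: [(0, 'b'), (0, 'c'), (2, 'c'), (2, 'b'), (1, 'b'), (1, 'c'), (4, '')]


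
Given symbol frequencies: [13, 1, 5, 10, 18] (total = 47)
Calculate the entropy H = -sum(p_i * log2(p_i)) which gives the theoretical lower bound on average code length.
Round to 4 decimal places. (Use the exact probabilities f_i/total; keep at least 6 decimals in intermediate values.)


Per-symbol terms -p_i * log2(p_i) with p_i = f_i/47:
  p = 13/47 = 0.276596: log2(p) = -1.854149, -p*log2(p) = 0.512850
  p = 1/47 = 0.021277: log2(p) = -5.554589, -p*log2(p) = 0.118183
  p = 5/47 = 0.106383: log2(p) = -3.232661, -p*log2(p) = 0.343900
  p = 10/47 = 0.212766: log2(p) = -2.232661, -p*log2(p) = 0.475034
  p = 18/47 = 0.382979: log2(p) = -1.384664, -p*log2(p) = 0.530297
H = 0.512850 + 0.118183 + 0.343900 + 0.475034 + 0.530297 = 1.980264

H = 1.9803 bits/symbol


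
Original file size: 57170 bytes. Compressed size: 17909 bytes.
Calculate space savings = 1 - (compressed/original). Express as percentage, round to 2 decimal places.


ratio = compressed/original = 17909/57170 = 0.313259
savings = 1 - ratio = 1 - 0.313259 = 0.686741
as a percentage: 0.686741 * 100 = 68.67%

Space savings = 1 - 17909/57170 = 68.67%


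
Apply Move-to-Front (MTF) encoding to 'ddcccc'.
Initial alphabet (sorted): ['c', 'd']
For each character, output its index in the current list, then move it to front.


MTF encoding:
'd': index 1 in ['c', 'd'] -> ['d', 'c']
'd': index 0 in ['d', 'c'] -> ['d', 'c']
'c': index 1 in ['d', 'c'] -> ['c', 'd']
'c': index 0 in ['c', 'd'] -> ['c', 'd']
'c': index 0 in ['c', 'd'] -> ['c', 'd']
'c': index 0 in ['c', 'd'] -> ['c', 'd']


Output: [1, 0, 1, 0, 0, 0]


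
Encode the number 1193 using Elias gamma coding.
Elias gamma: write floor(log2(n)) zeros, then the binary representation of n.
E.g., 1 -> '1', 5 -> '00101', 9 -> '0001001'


num_bits = floor(log2(1193)) + 1 = 11
leading_zeros = num_bits - 1 = 10
binary(1193) = 10010101001

Elias gamma(1193) = '0000000000' + '10010101001' = 000000000010010101001 (21 bits)


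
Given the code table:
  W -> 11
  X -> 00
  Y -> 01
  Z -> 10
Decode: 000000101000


Decoding:
00 -> X
00 -> X
00 -> X
10 -> Z
10 -> Z
00 -> X


Result: XXXZZX


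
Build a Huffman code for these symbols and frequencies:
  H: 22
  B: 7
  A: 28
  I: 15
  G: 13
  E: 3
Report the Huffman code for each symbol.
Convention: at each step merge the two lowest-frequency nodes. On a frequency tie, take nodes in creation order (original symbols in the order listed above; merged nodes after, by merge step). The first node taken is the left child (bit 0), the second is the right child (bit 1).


Huffman tree construction:
Step 1: Merge E(3) + B(7) = 10
Step 2: Merge (E+B)(10) + G(13) = 23
Step 3: Merge I(15) + H(22) = 37
Step 4: Merge ((E+B)+G)(23) + A(28) = 51
Step 5: Merge (I+H)(37) + (((E+B)+G)+A)(51) = 88
Read each symbol's code off the tree from the root (left child = 0, right child = 1).

Codes:
  H: 01 (length 2)
  B: 1001 (length 4)
  A: 11 (length 2)
  I: 00 (length 2)
  G: 101 (length 3)
  E: 1000 (length 4)
Average code length: 209/88 = 2.3750 bits/symbol


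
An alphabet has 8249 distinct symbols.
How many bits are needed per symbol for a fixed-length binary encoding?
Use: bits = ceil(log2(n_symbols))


log2(8249) = 13.01
Bracket: 2^13 = 8192 < 8249 <= 2^14 = 16384
So ceil(log2(8249)) = 14

bits = ceil(log2(8249)) = ceil(13.01) = 14 bits


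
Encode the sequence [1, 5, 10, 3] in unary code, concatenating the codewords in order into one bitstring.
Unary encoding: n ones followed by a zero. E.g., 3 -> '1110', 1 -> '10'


Encode each number as n ones followed by a terminating 0:
  1 -> 10 (2 bits)
  5 -> 111110 (6 bits)
  10 -> 11111111110 (11 bits)
  3 -> 1110 (4 bits)
Total length = 2 + 6 + 11 + 4 = 23 bits.

Unary([1, 5, 10, 3]) = 10111110111111111101110 (23 bits)


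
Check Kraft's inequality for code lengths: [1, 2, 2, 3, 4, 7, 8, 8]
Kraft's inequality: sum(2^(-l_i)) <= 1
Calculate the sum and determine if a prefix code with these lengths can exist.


Sum = 2^(-1) + 2^(-2) + 2^(-2) + 2^(-3) + 2^(-4) + 2^(-7) + 2^(-8) + 2^(-8)
    = 0.5 + 0.25 + 0.25 + 0.125 + 0.0625 + 0.0078125 + 0.00390625 + 0.00390625
    = 308/256 = 1.203125
Since 1.203125 > 1, Kraft's inequality is NOT satisfied.
A prefix code with these lengths CANNOT exist.

Kraft sum = 1.203125. Not satisfied.


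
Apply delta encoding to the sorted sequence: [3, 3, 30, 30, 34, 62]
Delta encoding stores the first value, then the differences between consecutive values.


First value: 3
Deltas:
  3 - 3 = 0
  30 - 3 = 27
  30 - 30 = 0
  34 - 30 = 4
  62 - 34 = 28


Delta encoded: [3, 0, 27, 0, 4, 28]


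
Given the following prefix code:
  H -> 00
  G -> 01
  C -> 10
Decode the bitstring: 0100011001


Decoding step by step:
Bits 01 -> G
Bits 00 -> H
Bits 01 -> G
Bits 10 -> C
Bits 01 -> G


Decoded message: GHGCG


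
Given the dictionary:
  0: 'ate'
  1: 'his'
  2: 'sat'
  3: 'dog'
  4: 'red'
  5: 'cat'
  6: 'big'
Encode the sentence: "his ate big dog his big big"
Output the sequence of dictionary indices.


Look up each word in the dictionary:
  'his' -> 1
  'ate' -> 0
  'big' -> 6
  'dog' -> 3
  'his' -> 1
  'big' -> 6
  'big' -> 6

Encoded: [1, 0, 6, 3, 1, 6, 6]


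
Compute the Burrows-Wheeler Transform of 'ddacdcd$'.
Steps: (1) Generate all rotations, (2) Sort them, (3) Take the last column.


Rotations (sorted):
  0: $ddacdcd -> last char: d
  1: acdcd$dd -> last char: d
  2: cd$ddacd -> last char: d
  3: cdcd$dda -> last char: a
  4: d$ddacdc -> last char: c
  5: dacdcd$d -> last char: d
  6: dcd$ddac -> last char: c
  7: ddacdcd$ -> last char: $


BWT = dddacdc$


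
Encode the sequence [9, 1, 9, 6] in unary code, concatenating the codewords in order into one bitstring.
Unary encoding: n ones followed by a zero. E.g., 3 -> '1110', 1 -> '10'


Encode each number as n ones followed by a terminating 0:
  9 -> 1111111110 (10 bits)
  1 -> 10 (2 bits)
  9 -> 1111111110 (10 bits)
  6 -> 1111110 (7 bits)
Total length = 10 + 2 + 10 + 7 = 29 bits.

Unary([9, 1, 9, 6]) = 11111111101011111111101111110 (29 bits)


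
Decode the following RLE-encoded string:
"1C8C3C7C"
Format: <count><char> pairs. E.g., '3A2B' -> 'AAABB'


Expanding each <count><char> pair:
  1C -> 'C'
  8C -> 'CCCCCCCC'
  3C -> 'CCC'
  7C -> 'CCCCCCC'

Decoded = CCCCCCCCCCCCCCCCCCC


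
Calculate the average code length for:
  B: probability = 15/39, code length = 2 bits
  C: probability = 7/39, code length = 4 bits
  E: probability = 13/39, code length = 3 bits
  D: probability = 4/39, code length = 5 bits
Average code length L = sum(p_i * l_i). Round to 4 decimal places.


Weighted contributions p_i * l_i:
  B: (15/39) * 2 = 30/39
  C: (7/39) * 4 = 28/39
  E: (13/39) * 3 = 39/39
  D: (4/39) * 5 = 20/39
Sum = (30 + 28 + 39 + 20)/39 = 117/39

L = 117/39 = 3.0000 bits/symbol


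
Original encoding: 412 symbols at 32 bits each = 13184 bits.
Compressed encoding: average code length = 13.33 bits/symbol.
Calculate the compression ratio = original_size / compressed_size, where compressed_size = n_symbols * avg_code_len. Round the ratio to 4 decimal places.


original_size = n_symbols * orig_bits = 412 * 32 = 13184 bits
compressed_size = n_symbols * avg_code_len = 412 * 13.33 = 5491.96 bits
ratio = original_size / compressed_size = 13184 / 5491.96 = 2.4006

Compression ratio = 2.4006


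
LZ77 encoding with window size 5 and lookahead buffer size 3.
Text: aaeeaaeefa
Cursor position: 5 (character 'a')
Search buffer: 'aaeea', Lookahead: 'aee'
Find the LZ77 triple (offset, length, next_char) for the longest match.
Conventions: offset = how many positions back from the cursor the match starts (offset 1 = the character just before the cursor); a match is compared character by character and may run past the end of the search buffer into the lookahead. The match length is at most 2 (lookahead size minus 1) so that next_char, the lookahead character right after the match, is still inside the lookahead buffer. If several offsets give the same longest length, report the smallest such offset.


Try each offset into the search buffer:
  offset=1 (pos 4, char 'a'): match length 1
  offset=2 (pos 3, char 'e'): match length 0
  offset=3 (pos 2, char 'e'): match length 0
  offset=4 (pos 1, char 'a'): match length 2
  offset=5 (pos 0, char 'a'): match length 1
Longest match has length 2 at offset 4.
next_char = character at position 5 + 2 = 7 -> 'e'

Best match: offset=4, length=2 (matching 'ae' starting at position 1)
LZ77 triple: (4, 2, 'e')


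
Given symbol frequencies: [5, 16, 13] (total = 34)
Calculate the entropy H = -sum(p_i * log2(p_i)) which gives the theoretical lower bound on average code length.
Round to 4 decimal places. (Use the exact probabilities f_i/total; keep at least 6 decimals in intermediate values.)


Per-symbol terms -p_i * log2(p_i) with p_i = f_i/34:
  p = 5/34 = 0.147059: log2(p) = -2.765535, -p*log2(p) = 0.406696
  p = 16/34 = 0.470588: log2(p) = -1.087463, -p*log2(p) = 0.511747
  p = 13/34 = 0.382353: log2(p) = -1.387023, -p*log2(p) = 0.530332
H = 0.406696 + 0.511747 + 0.530332 = 1.448775

H = 1.4488 bits/symbol


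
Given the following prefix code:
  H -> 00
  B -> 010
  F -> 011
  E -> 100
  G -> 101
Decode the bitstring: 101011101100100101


Decoding step by step:
Bits 101 -> G
Bits 011 -> F
Bits 101 -> G
Bits 100 -> E
Bits 100 -> E
Bits 101 -> G


Decoded message: GFGEEG


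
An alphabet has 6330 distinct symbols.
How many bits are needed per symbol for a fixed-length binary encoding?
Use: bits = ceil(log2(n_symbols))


log2(6330) = 12.628
Bracket: 2^12 = 4096 < 6330 <= 2^13 = 8192
So ceil(log2(6330)) = 13

bits = ceil(log2(6330)) = ceil(12.628) = 13 bits


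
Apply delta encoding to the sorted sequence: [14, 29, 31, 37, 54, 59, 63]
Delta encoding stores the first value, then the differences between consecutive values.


First value: 14
Deltas:
  29 - 14 = 15
  31 - 29 = 2
  37 - 31 = 6
  54 - 37 = 17
  59 - 54 = 5
  63 - 59 = 4


Delta encoded: [14, 15, 2, 6, 17, 5, 4]


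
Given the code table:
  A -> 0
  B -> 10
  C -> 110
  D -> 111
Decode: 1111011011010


Decoding:
111 -> D
10 -> B
110 -> C
110 -> C
10 -> B


Result: DBCCB


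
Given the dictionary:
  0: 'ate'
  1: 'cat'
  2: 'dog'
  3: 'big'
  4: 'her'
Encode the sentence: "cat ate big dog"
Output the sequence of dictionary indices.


Look up each word in the dictionary:
  'cat' -> 1
  'ate' -> 0
  'big' -> 3
  'dog' -> 2

Encoded: [1, 0, 3, 2]


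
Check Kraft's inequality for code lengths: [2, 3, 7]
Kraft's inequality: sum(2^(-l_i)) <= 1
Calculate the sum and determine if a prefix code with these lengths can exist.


Sum = 2^(-2) + 2^(-3) + 2^(-7)
    = 0.25 + 0.125 + 0.0078125
    = 49/128 = 0.3828125
Since 0.3828125 <= 1, Kraft's inequality IS satisfied.
A prefix code with these lengths CAN exist.

Kraft sum = 0.3828125. Satisfied.


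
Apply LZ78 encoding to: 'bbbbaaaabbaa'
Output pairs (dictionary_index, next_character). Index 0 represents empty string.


LZ78 encoding steps:
Dictionary: {0: ''}
Step 1: w='' (idx 0), next='b' -> output (0, 'b'), add 'b' as idx 1
Step 2: w='b' (idx 1), next='b' -> output (1, 'b'), add 'bb' as idx 2
Step 3: w='b' (idx 1), next='a' -> output (1, 'a'), add 'ba' as idx 3
Step 4: w='' (idx 0), next='a' -> output (0, 'a'), add 'a' as idx 4
Step 5: w='a' (idx 4), next='a' -> output (4, 'a'), add 'aa' as idx 5
Step 6: w='bb' (idx 2), next='a' -> output (2, 'a'), add 'bba' as idx 6
Step 7: w='a' (idx 4), end of input -> output (4, '')


Encoded: [(0, 'b'), (1, 'b'), (1, 'a'), (0, 'a'), (4, 'a'), (2, 'a'), (4, '')]


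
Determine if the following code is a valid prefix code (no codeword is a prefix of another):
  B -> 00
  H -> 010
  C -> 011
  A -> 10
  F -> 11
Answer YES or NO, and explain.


Checking each pair (does one codeword prefix another?):
  B='00' vs H='010': no prefix
  B='00' vs C='011': no prefix
  B='00' vs A='10': no prefix
  B='00' vs F='11': no prefix
  H='010' vs B='00': no prefix
  H='010' vs C='011': no prefix
  H='010' vs A='10': no prefix
  H='010' vs F='11': no prefix
  C='011' vs B='00': no prefix
  C='011' vs H='010': no prefix
  C='011' vs A='10': no prefix
  C='011' vs F='11': no prefix
  A='10' vs B='00': no prefix
  A='10' vs H='010': no prefix
  A='10' vs C='011': no prefix
  A='10' vs F='11': no prefix
  F='11' vs B='00': no prefix
  F='11' vs H='010': no prefix
  F='11' vs C='011': no prefix
  F='11' vs A='10': no prefix
No violation found over all pairs.

YES -- this is a valid prefix code. No codeword is a prefix of any other codeword.


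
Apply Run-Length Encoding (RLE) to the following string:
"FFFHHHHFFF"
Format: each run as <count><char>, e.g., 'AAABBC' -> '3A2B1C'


Scanning runs left to right:
  i=0: run of 'F' x 3 -> '3F'
  i=3: run of 'H' x 4 -> '4H'
  i=7: run of 'F' x 3 -> '3F'

RLE = 3F4H3F


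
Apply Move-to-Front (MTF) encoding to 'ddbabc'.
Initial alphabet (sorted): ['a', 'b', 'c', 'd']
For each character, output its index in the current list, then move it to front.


MTF encoding:
'd': index 3 in ['a', 'b', 'c', 'd'] -> ['d', 'a', 'b', 'c']
'd': index 0 in ['d', 'a', 'b', 'c'] -> ['d', 'a', 'b', 'c']
'b': index 2 in ['d', 'a', 'b', 'c'] -> ['b', 'd', 'a', 'c']
'a': index 2 in ['b', 'd', 'a', 'c'] -> ['a', 'b', 'd', 'c']
'b': index 1 in ['a', 'b', 'd', 'c'] -> ['b', 'a', 'd', 'c']
'c': index 3 in ['b', 'a', 'd', 'c'] -> ['c', 'b', 'a', 'd']


Output: [3, 0, 2, 2, 1, 3]


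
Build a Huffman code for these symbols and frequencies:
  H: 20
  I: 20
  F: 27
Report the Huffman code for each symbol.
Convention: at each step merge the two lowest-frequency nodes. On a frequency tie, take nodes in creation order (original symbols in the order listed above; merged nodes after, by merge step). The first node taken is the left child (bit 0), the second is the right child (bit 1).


Huffman tree construction:
Step 1: Merge H(20) + I(20) = 40
Step 2: Merge F(27) + (H+I)(40) = 67
Read each symbol's code off the tree from the root (left child = 0, right child = 1).

Codes:
  H: 10 (length 2)
  I: 11 (length 2)
  F: 0 (length 1)
Average code length: 107/67 = 1.5970 bits/symbol


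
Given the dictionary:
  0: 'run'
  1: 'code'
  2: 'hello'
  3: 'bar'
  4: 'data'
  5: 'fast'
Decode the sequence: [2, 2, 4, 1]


Look up each index in the dictionary:
  2 -> 'hello'
  2 -> 'hello'
  4 -> 'data'
  1 -> 'code'

Decoded: "hello hello data code"


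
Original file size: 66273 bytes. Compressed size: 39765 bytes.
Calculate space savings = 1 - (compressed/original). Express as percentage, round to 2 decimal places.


ratio = compressed/original = 39765/66273 = 0.600018
savings = 1 - ratio = 1 - 0.600018 = 0.399982
as a percentage: 0.399982 * 100 = 40.0%

Space savings = 1 - 39765/66273 = 40.0%


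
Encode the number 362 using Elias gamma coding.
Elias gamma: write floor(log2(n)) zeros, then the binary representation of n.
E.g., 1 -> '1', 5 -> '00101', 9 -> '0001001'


num_bits = floor(log2(362)) + 1 = 9
leading_zeros = num_bits - 1 = 8
binary(362) = 101101010

Elias gamma(362) = '00000000' + '101101010' = 00000000101101010 (17 bits)


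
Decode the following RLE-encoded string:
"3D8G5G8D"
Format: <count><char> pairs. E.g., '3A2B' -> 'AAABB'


Expanding each <count><char> pair:
  3D -> 'DDD'
  8G -> 'GGGGGGGG'
  5G -> 'GGGGG'
  8D -> 'DDDDDDDD'

Decoded = DDDGGGGGGGGGGGGGDDDDDDDD


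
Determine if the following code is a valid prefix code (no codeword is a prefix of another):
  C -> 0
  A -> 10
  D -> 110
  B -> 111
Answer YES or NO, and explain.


Checking each pair (does one codeword prefix another?):
  C='0' vs A='10': no prefix
  C='0' vs D='110': no prefix
  C='0' vs B='111': no prefix
  A='10' vs C='0': no prefix
  A='10' vs D='110': no prefix
  A='10' vs B='111': no prefix
  D='110' vs C='0': no prefix
  D='110' vs A='10': no prefix
  D='110' vs B='111': no prefix
  B='111' vs C='0': no prefix
  B='111' vs A='10': no prefix
  B='111' vs D='110': no prefix
No violation found over all pairs.

YES -- this is a valid prefix code. No codeword is a prefix of any other codeword.


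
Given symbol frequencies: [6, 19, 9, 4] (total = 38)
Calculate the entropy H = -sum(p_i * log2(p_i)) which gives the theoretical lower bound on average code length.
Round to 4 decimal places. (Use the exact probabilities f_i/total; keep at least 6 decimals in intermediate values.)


Per-symbol terms -p_i * log2(p_i) with p_i = f_i/38:
  p = 6/38 = 0.157895: log2(p) = -2.662965, -p*log2(p) = 0.420468
  p = 19/38 = 0.500000: log2(p) = -1.000000, -p*log2(p) = 0.500000
  p = 9/38 = 0.236842: log2(p) = -2.078003, -p*log2(p) = 0.492158
  p = 4/38 = 0.105263: log2(p) = -3.247928, -p*log2(p) = 0.341887
H = 0.420468 + 0.500000 + 0.492158 + 0.341887 = 1.754513

H = 1.7545 bits/symbol


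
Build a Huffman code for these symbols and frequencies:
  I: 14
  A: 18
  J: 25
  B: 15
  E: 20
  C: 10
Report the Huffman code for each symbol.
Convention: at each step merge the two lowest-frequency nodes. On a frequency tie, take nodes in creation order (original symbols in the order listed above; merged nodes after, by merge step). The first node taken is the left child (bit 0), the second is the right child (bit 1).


Huffman tree construction:
Step 1: Merge C(10) + I(14) = 24
Step 2: Merge B(15) + A(18) = 33
Step 3: Merge E(20) + (C+I)(24) = 44
Step 4: Merge J(25) + (B+A)(33) = 58
Step 5: Merge (E+(C+I))(44) + (J+(B+A))(58) = 102
Read each symbol's code off the tree from the root (left child = 0, right child = 1).

Codes:
  I: 011 (length 3)
  A: 111 (length 3)
  J: 10 (length 2)
  B: 110 (length 3)
  E: 00 (length 2)
  C: 010 (length 3)
Average code length: 261/102 = 2.5588 bits/symbol
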